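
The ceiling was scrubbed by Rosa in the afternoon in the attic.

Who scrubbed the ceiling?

'Rosa' marks the agent of the scrubbing event.

Rosa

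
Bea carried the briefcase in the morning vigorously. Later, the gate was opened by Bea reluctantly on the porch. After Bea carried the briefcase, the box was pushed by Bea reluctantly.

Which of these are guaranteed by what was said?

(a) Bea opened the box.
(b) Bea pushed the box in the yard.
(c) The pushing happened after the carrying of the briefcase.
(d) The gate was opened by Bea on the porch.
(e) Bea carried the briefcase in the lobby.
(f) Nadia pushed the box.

(a) Not entailed — Bea opened the gate, not the box; the box belongs to the pushing event.
(b) Not entailed — 'in the yard' adds information not in the original event.
(c) Entailed — the narrative places the carrying before the pushing.
(d) Entailed — the original entails any weakening of itself; this just drops 'reluctantly'.
(e) Not entailed — 'in the lobby' adds information not in the original event.
(f) Not entailed — the passage has Bea pushing the box, not Nadia.

(c), (d)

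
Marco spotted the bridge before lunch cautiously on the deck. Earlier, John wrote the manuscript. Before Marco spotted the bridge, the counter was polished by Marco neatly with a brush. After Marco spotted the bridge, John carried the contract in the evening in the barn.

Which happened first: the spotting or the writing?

the writing

The connectives place the writing before the spotting.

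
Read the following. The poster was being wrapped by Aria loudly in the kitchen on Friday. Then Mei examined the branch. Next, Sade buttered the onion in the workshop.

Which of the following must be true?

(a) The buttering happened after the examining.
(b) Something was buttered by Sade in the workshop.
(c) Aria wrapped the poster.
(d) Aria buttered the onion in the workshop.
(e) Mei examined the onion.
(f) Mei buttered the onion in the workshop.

(a) Entailed — the narrative places the examining before the buttering.
(b) Entailed — every conjunct here is already in the original buttering event.
(c) Not entailed — 'was wrapping' is progressive on an accomplishment; it does not entail the completed 'wrapped'.
(d) Not entailed — the passage has Sade buttering the onion, not Aria.
(e) Not entailed — Mei examined the branch, not the onion; the onion belongs to the buttering event.
(f) Not entailed — the passage has Sade buttering the onion, not Mei.

(a), (b)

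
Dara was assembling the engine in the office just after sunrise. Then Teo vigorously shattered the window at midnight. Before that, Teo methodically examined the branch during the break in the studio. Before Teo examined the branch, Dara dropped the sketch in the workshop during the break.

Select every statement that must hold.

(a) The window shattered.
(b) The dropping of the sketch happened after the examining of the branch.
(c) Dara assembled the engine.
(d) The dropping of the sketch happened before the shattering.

(a) Entailed — 'Teo shattered the window' is causative; it entails the inchoative 'the window shattered'.
(b) Not entailed — the narrative places the dropping before the examining, not after.
(c) Not entailed — 'was assembling' is progressive on an accomplishment; it does not entail the completed 'assembled'.
(d) Entailed — the narrative places the dropping before the shattering.

(a), (d)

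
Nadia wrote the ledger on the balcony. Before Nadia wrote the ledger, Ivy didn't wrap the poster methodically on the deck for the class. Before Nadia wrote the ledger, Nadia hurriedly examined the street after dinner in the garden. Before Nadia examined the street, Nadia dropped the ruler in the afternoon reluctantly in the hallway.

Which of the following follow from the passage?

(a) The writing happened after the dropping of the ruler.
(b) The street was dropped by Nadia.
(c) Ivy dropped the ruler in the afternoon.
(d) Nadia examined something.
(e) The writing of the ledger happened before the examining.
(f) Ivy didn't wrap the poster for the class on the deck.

(a), (d)

(a) Entailed — the narrative places the dropping before the writing.
(b) Not entailed — Nadia dropped the ruler, not the street; the street belongs to the examining event.
(c) Not entailed — the passage has Nadia dropping the ruler, not Ivy.
(d) Entailed — the original entails any weakening of itself; this just drops 'after dinner', 'in the garden', 'hurriedly' and generalizes the patient.
(e) Not entailed — the narrative places the examining before the writing, not after.
(f) Not entailed — dropping 'methodically' under negation is not valid — the original leaves open that Ivy wrapped the poster some other way.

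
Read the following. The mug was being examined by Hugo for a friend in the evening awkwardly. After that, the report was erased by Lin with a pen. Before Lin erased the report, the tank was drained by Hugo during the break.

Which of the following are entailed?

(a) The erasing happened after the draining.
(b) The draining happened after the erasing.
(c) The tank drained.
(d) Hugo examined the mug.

(a), (c), (d)

(a) Entailed — the narrative places the draining before the erasing.
(b) Not entailed — the narrative places the draining before the erasing, not after.
(c) Entailed — 'Hugo drained the tank' is causative; it entails the inchoative 'the tank drained'.
(d) Entailed — 'examine' is an activity; 'was examining' entails that some examining happened, so 'examined' holds.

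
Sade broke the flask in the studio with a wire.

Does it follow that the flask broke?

'Sade broke the flask' is the causative; it entails the inchoative 'the flask broke'.

yes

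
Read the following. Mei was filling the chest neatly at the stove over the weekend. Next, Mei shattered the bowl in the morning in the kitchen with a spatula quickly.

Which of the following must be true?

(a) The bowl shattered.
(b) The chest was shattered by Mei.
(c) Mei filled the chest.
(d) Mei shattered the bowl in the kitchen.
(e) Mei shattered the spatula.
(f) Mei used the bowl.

(a), (d)

(a) Entailed — 'Mei shattered the bowl' is causative; it entails the inchoative 'the bowl shattered'.
(b) Not entailed — Mei shattered the bowl, not the chest; the chest belongs to the filling event.
(c) Not entailed — 'was filling' is progressive on an accomplishment; it does not entail the completed 'filled'.
(d) Entailed — this follows by dropping conjuncts from the shattering event's description.
(e) Not entailed — the spatula is the instrument, not what was shattered.
(f) Not entailed — the bowl is the patient, not an instrument — Mei used a spatula.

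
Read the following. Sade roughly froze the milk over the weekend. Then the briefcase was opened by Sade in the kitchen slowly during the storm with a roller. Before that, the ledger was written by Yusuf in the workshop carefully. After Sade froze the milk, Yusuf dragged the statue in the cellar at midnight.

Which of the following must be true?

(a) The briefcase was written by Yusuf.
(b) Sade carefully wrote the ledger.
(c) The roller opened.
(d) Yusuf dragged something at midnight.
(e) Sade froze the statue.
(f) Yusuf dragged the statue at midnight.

(a) Not entailed — Yusuf wrote the ledger, not the briefcase; the briefcase belongs to the opening event.
(b) Not entailed — the passage has Yusuf writing the ledger, not Sade.
(c) Not entailed — the briefcase is what opened, not the roller.
(d) Entailed — every conjunct here is already in the original dragging event.
(e) Not entailed — Sade froze the milk, not the statue; the statue belongs to the dragging event.
(f) Entailed — every conjunct here is already in the original dragging event.

(d), (f)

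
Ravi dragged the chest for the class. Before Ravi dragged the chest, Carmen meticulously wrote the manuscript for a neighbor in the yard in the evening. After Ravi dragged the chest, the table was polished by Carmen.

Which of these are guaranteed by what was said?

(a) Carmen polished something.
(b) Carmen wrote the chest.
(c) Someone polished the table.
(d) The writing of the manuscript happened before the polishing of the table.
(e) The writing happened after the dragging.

(a), (c), (d)

(a) Entailed — every conjunct here is already in the original polishing event.
(b) Not entailed — Carmen wrote the manuscript, not the chest; the chest belongs to the dragging event.
(c) Entailed — generalizing the agent leaves a sub-description the original still satisfies.
(d) Entailed — the narrative places the writing before the polishing.
(e) Not entailed — the narrative places the writing before the dragging, not after.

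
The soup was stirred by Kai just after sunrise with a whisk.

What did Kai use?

'with a whisk' marks the instrument of the stirring event.

a whisk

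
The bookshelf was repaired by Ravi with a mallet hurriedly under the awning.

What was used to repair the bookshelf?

a mallet

'with a mallet' marks the instrument of the repairing event.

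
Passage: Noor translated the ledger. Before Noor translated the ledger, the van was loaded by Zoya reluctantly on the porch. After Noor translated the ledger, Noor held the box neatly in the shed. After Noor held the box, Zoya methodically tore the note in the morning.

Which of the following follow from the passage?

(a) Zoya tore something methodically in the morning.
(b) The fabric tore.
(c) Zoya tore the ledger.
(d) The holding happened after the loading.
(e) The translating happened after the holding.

(a), (d)

(a) Entailed — generalizing the patient leaves a sub-description the original still satisfies.
(b) Not entailed — the note is what tore, not the fabric.
(c) Not entailed — Zoya tore the note, not the ledger; the ledger belongs to the translating event.
(d) Entailed — the narrative places the loading before the holding.
(e) Not entailed — the narrative places the translating before the holding, not after.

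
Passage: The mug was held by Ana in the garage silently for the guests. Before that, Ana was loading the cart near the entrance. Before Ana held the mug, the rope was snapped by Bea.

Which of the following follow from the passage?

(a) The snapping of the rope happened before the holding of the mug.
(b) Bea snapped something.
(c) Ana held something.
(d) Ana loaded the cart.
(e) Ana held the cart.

(a) Entailed — the narrative places the snapping before the holding.
(b) Entailed — every conjunct here is already in the original snapping event.
(c) Entailed — the original entails any weakening of itself; this just drops 'silently', 'in the garage', 'for the guests' and generalizes the patient.
(d) Not entailed — 'was loading' is progressive on an accomplishment; it does not entail the completed 'loaded'.
(e) Not entailed — Ana held the mug, not the cart; the cart belongs to the loading event.

(a), (b), (c)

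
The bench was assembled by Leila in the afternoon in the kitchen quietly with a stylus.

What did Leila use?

'with a stylus' marks the instrument of the assembling event.

a stylus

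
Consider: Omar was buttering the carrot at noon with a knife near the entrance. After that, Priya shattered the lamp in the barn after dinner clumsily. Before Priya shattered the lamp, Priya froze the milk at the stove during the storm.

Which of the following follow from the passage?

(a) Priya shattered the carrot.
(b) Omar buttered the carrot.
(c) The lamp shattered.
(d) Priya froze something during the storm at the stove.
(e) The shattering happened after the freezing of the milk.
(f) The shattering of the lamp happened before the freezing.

(c), (d), (e)

(a) Not entailed — Priya shattered the lamp, not the carrot; the carrot belongs to the buttering event.
(b) Not entailed — 'was buttering' is progressive on an accomplishment; it does not entail the completed 'buttered'.
(c) Entailed — 'Priya shattered the lamp' is causative; it entails the inchoative 'the lamp shattered'.
(d) Entailed — this follows by dropping conjuncts from the freezing event's description.
(e) Entailed — the narrative places the freezing before the shattering.
(f) Not entailed — the narrative places the freezing before the shattering, not after.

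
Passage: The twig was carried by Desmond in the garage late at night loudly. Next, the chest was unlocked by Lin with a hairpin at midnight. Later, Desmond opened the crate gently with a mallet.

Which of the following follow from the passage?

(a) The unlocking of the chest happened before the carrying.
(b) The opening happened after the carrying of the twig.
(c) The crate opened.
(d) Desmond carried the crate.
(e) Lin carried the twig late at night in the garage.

(a) Not entailed — the narrative places the carrying before the unlocking, not after.
(b) Entailed — the narrative places the carrying before the opening.
(c) Entailed — 'Desmond opened the crate' is causative; it entails the inchoative 'the crate opened'.
(d) Not entailed — Desmond carried the twig, not the crate; the crate belongs to the opening event.
(e) Not entailed — the passage has Desmond carrying the twig, not Lin.

(b), (c)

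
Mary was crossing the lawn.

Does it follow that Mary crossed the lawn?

no

'was crossing' is progressive; for an accomplishment like 'cross the lawn', it doesn't entail completion.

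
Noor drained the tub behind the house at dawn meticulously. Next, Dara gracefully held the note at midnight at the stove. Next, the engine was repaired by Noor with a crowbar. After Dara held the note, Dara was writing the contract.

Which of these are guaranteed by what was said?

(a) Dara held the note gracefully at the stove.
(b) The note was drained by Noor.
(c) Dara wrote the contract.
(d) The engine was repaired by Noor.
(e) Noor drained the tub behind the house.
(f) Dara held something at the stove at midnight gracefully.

(a) Entailed — this follows by dropping conjuncts from the holding event's description.
(b) Not entailed — Noor drained the tub, not the note; the note belongs to the holding event.
(c) Not entailed — 'was writing' is progressive on an accomplishment; it does not entail the completed 'wrote'.
(d) Entailed — this follows by dropping conjuncts from the repairing event's description.
(e) Entailed — the original entails any weakening of itself; this just drops 'at dawn', 'meticulously'.
(f) Entailed — this follows by dropping conjuncts from the holding event's description.

(a), (d), (e), (f)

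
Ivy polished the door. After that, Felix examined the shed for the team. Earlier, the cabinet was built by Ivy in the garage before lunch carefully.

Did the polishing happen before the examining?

yes

The narrative orders the polishing before the examining.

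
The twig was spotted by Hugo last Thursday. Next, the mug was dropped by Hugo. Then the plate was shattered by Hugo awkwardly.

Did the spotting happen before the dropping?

yes

The narrative orders the spotting before the dropping.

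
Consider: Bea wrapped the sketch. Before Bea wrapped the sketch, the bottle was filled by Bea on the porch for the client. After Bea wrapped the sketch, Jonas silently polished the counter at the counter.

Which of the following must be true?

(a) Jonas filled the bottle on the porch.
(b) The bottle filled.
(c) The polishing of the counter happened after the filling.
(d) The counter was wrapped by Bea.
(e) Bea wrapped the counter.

(a) Not entailed — the passage has Bea filling the bottle, not Jonas.
(b) Entailed — 'Bea filled the bottle' is causative; it entails the inchoative 'the bottle filled'.
(c) Entailed — the narrative places the filling before the polishing.
(d) Not entailed — Bea wrapped the sketch, not the counter; the counter belongs to the polishing event.
(e) Not entailed — Bea wrapped the sketch, not the counter; the counter belongs to the polishing event.

(b), (c)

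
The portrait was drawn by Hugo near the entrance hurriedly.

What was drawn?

the portrait

'the portrait' marks the patient of the drawing event.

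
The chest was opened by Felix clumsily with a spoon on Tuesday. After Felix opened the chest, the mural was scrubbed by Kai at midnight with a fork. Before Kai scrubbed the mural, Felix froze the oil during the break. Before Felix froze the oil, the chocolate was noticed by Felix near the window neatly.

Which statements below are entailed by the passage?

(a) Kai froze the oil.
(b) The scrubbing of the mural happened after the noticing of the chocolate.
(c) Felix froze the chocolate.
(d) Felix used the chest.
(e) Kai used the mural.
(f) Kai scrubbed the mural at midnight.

(b), (f)

(a) Not entailed — the passage has Felix freezing the oil, not Kai.
(b) Entailed — the narrative places the noticing before the scrubbing.
(c) Not entailed — Felix froze the oil, not the chocolate; the chocolate belongs to the noticing event.
(d) Not entailed — the chest is the patient, not an instrument — Felix used a spoon.
(e) Not entailed — the mural is the patient, not an instrument — Kai used a fork.
(f) Entailed — the original entails any weakening of itself; this just drops 'with a fork'.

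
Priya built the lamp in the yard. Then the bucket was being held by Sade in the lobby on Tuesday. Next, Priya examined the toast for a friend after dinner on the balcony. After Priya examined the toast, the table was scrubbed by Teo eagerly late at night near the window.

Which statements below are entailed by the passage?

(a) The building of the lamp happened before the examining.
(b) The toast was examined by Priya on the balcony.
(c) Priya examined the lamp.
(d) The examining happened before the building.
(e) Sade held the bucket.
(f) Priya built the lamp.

(a), (b), (e), (f)

(a) Entailed — the narrative places the building before the examining.
(b) Entailed — every conjunct here is already in the original examining event.
(c) Not entailed — Priya examined the toast, not the lamp; the lamp belongs to the building event.
(d) Not entailed — the narrative places the building before the examining, not after.
(e) Entailed — 'hold' is an activity; 'was holding' entails that some holding happened, so 'held' holds.
(f) Entailed — this follows by dropping conjuncts from the building event's description.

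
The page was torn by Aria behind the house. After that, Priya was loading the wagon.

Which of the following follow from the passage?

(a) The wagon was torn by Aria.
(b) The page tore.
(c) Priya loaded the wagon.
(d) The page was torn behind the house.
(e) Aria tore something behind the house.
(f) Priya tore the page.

(b), (d), (e)

(a) Not entailed — Aria tore the page, not the wagon; the wagon belongs to the loading event.
(b) Entailed — 'Aria tore the page' is causative; it entails the inchoative 'the page tore'.
(c) Not entailed — 'was loading' is progressive on an accomplishment; it does not entail the completed 'loaded'.
(d) Entailed — this follows by dropping conjuncts from the tearing event's description.
(e) Entailed — the original entails any weakening of itself; this just generalizes the patient.
(f) Not entailed — the passage has Aria tearing the page, not Priya.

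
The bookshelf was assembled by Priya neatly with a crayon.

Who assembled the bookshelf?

Priya

'Priya' marks the agent of the assembling event.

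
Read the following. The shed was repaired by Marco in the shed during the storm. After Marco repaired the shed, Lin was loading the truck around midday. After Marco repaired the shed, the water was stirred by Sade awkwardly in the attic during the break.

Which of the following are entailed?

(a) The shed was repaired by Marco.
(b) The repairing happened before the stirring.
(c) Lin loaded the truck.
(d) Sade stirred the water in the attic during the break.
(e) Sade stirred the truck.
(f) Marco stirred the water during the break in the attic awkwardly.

(a) Entailed — this follows by dropping conjuncts from the repairing event's description.
(b) Entailed — the narrative places the repairing before the stirring.
(c) Not entailed — 'was loading' is progressive on an accomplishment; it does not entail the completed 'loaded'.
(d) Entailed — every conjunct here is already in the original stirring event.
(e) Not entailed — Sade stirred the water, not the truck; the truck belongs to the loading event.
(f) Not entailed — the passage has Sade stirring the water, not Marco.

(a), (b), (d)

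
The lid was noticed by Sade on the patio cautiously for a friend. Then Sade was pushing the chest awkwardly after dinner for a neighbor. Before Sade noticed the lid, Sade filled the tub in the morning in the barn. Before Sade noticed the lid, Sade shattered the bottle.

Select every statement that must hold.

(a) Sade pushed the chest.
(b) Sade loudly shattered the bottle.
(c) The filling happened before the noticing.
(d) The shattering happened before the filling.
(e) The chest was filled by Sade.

(a), (c)

(a) Entailed — 'push' is an activity; 'was pushing' entails that some pushing happened, so 'pushed' holds.
(b) Not entailed — 'loudly' adds information not in the original event.
(c) Entailed — the narrative places the filling before the noticing.
(d) Not entailed — the narrative doesn't order the shattering relative to the filling.
(e) Not entailed — Sade filled the tub, not the chest; the chest belongs to the pushing event.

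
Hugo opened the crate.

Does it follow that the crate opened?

'Hugo opened the crate' is the causative; it entails the inchoative 'the crate opened'.

yes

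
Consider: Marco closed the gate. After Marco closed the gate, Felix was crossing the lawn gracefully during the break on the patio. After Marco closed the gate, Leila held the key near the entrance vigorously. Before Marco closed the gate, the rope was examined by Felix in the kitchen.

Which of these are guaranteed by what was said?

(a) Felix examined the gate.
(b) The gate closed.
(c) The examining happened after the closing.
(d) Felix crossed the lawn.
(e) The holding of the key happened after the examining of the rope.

(a) Not entailed — Felix examined the rope, not the gate; the gate belongs to the closing event.
(b) Entailed — 'Marco closed the gate' is causative; it entails the inchoative 'the gate closed'.
(c) Not entailed — the narrative places the examining before the closing, not after.
(d) Not entailed — 'was crossing' is progressive on an accomplishment; it does not entail the completed 'crossed'.
(e) Entailed — the narrative places the examining before the holding.

(b), (e)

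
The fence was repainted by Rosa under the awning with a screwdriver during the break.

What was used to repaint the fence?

a screwdriver

'with a screwdriver' marks the instrument of the repainting event.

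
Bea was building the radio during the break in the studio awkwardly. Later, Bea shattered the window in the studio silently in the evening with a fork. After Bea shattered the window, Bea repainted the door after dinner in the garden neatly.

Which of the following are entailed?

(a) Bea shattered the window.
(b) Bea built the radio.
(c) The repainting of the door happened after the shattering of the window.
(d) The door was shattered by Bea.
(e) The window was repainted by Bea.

(a) Entailed — every conjunct here is already in the original shattering event.
(b) Not entailed — 'was building' is progressive on an accomplishment; it does not entail the completed 'built'.
(c) Entailed — the narrative places the shattering before the repainting.
(d) Not entailed — Bea shattered the window, not the door; the door belongs to the repainting event.
(e) Not entailed — Bea repainted the door, not the window; the window belongs to the shattering event.

(a), (c)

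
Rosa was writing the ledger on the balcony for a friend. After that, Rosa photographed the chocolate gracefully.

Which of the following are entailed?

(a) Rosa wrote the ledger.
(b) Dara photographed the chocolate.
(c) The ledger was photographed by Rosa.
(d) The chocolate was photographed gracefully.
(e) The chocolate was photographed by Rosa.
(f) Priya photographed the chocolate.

(d), (e)

(a) Not entailed — 'was writing' is progressive on an accomplishment; it does not entail the completed 'wrote'.
(b) Not entailed — the passage has Rosa photographing the chocolate, not Dara.
(c) Not entailed — Rosa photographed the chocolate, not the ledger; the ledger belongs to the writing event.
(d) Entailed — every conjunct here is already in the original photographing event.
(e) Entailed — every conjunct here is already in the original photographing event.
(f) Not entailed — the passage has Rosa photographing the chocolate, not Priya.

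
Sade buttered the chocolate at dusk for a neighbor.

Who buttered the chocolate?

'Sade' marks the agent of the buttering event.

Sade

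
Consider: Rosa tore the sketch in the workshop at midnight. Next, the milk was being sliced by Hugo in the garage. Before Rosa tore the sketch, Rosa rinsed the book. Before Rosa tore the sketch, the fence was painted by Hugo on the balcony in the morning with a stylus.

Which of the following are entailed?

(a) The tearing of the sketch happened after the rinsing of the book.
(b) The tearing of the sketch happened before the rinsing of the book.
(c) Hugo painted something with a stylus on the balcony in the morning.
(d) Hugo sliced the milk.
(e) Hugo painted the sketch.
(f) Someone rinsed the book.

(a) Entailed — the narrative places the rinsing before the tearing.
(b) Not entailed — the narrative places the rinsing before the tearing, not after.
(c) Entailed — generalizing the patient leaves a sub-description the original still satisfies.
(d) Not entailed — 'was slicing' is progressive on an accomplishment; it does not entail the completed 'sliced'.
(e) Not entailed — Hugo painted the fence, not the sketch; the sketch belongs to the tearing event.
(f) Entailed — generalizing the agent leaves a sub-description the original still satisfies.

(a), (c), (f)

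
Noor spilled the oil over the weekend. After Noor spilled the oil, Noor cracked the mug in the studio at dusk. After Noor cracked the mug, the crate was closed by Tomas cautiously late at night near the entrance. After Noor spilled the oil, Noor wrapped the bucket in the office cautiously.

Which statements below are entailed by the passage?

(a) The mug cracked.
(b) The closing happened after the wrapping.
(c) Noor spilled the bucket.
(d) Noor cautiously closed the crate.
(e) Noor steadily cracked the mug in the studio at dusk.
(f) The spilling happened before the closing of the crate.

(a) Entailed — 'Noor cracked the mug' is causative; it entails the inchoative 'the mug cracked'.
(b) Not entailed — the narrative doesn't order the wrapping relative to the closing.
(c) Not entailed — Noor spilled the oil, not the bucket; the bucket belongs to the wrapping event.
(d) Not entailed — the passage has Tomas closing the crate, not Noor.
(e) Not entailed — 'steadily' adds information not in the original event.
(f) Entailed — the narrative places the spilling before the closing.

(a), (f)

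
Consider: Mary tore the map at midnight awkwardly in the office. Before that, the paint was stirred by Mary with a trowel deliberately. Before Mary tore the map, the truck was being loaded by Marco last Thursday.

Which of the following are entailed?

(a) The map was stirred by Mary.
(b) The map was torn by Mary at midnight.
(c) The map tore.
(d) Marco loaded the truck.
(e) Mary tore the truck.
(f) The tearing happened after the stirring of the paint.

(b), (c), (f)

(a) Not entailed — Mary stirred the paint, not the map; the map belongs to the tearing event.
(b) Entailed — every conjunct here is already in the original tearing event.
(c) Entailed — 'Mary tore the map' is causative; it entails the inchoative 'the map tore'.
(d) Not entailed — 'was loading' is progressive on an accomplishment; it does not entail the completed 'loaded'.
(e) Not entailed — Mary tore the map, not the truck; the truck belongs to the loading event.
(f) Entailed — the narrative places the stirring before the tearing.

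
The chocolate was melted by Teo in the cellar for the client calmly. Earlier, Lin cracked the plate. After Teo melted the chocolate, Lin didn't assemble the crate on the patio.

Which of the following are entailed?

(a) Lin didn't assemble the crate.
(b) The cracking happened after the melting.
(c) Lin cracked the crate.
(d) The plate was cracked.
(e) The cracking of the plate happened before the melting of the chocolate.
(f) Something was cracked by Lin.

(a) Not entailed — dropping 'on the patio' under negation is not valid — the original leaves open that Lin assembled the crate some other way.
(b) Not entailed — the narrative places the cracking before the melting, not after.
(c) Not entailed — Lin cracked the plate, not the crate; the crate belongs to the assembling event.
(d) Entailed — generalizing the agent leaves a sub-description the original still satisfies.
(e) Entailed — the narrative places the cracking before the melting.
(f) Entailed — generalizing the patient leaves a sub-description the original still satisfies.

(d), (e), (f)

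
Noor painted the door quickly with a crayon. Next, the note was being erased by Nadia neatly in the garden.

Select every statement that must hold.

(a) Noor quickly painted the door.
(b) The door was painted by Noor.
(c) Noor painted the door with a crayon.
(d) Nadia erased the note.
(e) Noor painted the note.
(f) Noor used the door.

(a), (b), (c)

(a) Entailed — dropping 'with a crayon' leaves a sub-description the original still satisfies.
(b) Entailed — the original entails any weakening of itself; this just drops 'quickly', 'with a crayon'.
(c) Entailed — this follows by dropping conjuncts from the painting event's description.
(d) Not entailed — 'was erasing' is progressive on an accomplishment; it does not entail the completed 'erased'.
(e) Not entailed — Noor painted the door, not the note; the note belongs to the erasing event.
(f) Not entailed — the door is the patient, not an instrument — Noor used a crayon.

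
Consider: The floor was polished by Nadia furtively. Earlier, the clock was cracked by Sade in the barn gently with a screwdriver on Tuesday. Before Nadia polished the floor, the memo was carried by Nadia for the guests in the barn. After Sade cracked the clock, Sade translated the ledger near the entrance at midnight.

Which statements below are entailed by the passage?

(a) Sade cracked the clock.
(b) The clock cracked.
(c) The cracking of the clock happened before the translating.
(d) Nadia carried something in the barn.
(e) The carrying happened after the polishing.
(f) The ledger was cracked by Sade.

(a), (b), (c), (d)

(a) Entailed — every conjunct here is already in the original cracking event.
(b) Entailed — 'Sade cracked the clock' is causative; it entails the inchoative 'the clock cracked'.
(c) Entailed — the narrative places the cracking before the translating.
(d) Entailed — this follows by dropping conjuncts from the carrying event's description.
(e) Not entailed — the narrative places the carrying before the polishing, not after.
(f) Not entailed — Sade cracked the clock, not the ledger; the ledger belongs to the translating event.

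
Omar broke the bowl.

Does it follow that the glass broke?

no

Nothing is said about any glass; only the bowl is affected.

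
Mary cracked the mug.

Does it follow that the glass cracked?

Nothing is said about any glass; only the mug is affected.

no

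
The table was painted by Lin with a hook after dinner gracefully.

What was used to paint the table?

a hook

'with a hook' marks the instrument of the painting event.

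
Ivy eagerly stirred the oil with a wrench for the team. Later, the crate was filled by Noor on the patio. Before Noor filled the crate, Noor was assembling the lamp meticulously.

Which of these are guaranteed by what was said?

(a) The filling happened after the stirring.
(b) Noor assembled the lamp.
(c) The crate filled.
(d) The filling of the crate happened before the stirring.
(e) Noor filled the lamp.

(a) Entailed — the narrative places the stirring before the filling.
(b) Not entailed — 'was assembling' is progressive on an accomplishment; it does not entail the completed 'assembled'.
(c) Entailed — 'Noor filled the crate' is causative; it entails the inchoative 'the crate filled'.
(d) Not entailed — the narrative places the stirring before the filling, not after.
(e) Not entailed — Noor filled the crate, not the lamp; the lamp belongs to the assembling event.

(a), (c)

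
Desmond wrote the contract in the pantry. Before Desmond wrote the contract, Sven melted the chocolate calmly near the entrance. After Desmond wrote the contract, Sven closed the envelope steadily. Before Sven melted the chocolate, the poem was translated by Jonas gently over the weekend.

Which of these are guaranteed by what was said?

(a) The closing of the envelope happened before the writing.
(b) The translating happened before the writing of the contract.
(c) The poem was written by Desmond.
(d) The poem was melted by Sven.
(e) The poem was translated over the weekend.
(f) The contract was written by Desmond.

(b), (e), (f)

(a) Not entailed — the narrative places the writing before the closing, not after.
(b) Entailed — the narrative places the translating before the writing.
(c) Not entailed — Desmond wrote the contract, not the poem; the poem belongs to the translating event.
(d) Not entailed — Sven melted the chocolate, not the poem; the poem belongs to the translating event.
(e) Entailed — dropping 'gently' and generalizing the agent leaves a sub-description the original still satisfies.
(f) Entailed — dropping 'in the pantry' leaves a sub-description the original still satisfies.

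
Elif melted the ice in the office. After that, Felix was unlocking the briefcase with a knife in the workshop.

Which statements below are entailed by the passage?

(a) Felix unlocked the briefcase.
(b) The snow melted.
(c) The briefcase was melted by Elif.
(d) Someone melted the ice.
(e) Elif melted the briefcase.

(d)

(a) Not entailed — 'was unlocking' is progressive on an accomplishment; it does not entail the completed 'unlocked'.
(b) Not entailed — the ice is what melted, not the snow.
(c) Not entailed — Elif melted the ice, not the briefcase; the briefcase belongs to the unlocking event.
(d) Entailed — this follows by dropping conjuncts from the melting event's description.
(e) Not entailed — Elif melted the ice, not the briefcase; the briefcase belongs to the unlocking event.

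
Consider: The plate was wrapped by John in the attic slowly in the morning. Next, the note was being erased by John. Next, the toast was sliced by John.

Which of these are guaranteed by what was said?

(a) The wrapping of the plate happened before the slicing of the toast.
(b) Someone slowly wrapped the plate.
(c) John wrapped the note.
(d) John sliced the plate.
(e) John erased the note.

(a), (b)

(a) Entailed — the narrative places the wrapping before the slicing.
(b) Entailed — every conjunct here is already in the original wrapping event.
(c) Not entailed — John wrapped the plate, not the note; the note belongs to the erasing event.
(d) Not entailed — John sliced the toast, not the plate; the plate belongs to the wrapping event.
(e) Not entailed — 'was erasing' is progressive on an accomplishment; it does not entail the completed 'erased'.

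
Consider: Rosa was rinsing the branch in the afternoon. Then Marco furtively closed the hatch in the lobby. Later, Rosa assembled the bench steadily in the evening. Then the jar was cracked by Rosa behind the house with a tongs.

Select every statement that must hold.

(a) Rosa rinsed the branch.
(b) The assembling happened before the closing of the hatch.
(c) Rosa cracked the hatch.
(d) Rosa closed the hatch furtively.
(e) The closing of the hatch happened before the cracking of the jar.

(a) Entailed — 'rinse' is an activity; 'was rinsing' entails that some rinsing happened, so 'rinsed' holds.
(b) Not entailed — the narrative places the closing before the assembling, not after.
(c) Not entailed — Rosa cracked the jar, not the hatch; the hatch belongs to the closing event.
(d) Not entailed — the passage has Marco closing the hatch, not Rosa.
(e) Entailed — the narrative places the closing before the cracking.

(a), (e)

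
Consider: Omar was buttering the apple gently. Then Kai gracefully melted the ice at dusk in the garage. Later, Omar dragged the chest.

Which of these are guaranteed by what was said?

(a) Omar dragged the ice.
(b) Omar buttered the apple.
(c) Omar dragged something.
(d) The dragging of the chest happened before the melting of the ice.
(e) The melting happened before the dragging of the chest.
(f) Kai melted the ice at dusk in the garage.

(c), (e), (f)

(a) Not entailed — Omar dragged the chest, not the ice; the ice belongs to the melting event.
(b) Not entailed — 'was buttering' is progressive on an accomplishment; it does not entail the completed 'buttered'.
(c) Entailed — every conjunct here is already in the original dragging event.
(d) Not entailed — the narrative places the melting before the dragging, not after.
(e) Entailed — the narrative places the melting before the dragging.
(f) Entailed — this follows by dropping conjuncts from the melting event's description.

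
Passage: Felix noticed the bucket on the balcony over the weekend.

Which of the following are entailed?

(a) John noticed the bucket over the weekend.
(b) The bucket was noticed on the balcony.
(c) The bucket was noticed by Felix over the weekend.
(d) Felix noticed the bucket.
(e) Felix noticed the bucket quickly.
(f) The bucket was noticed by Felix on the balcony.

(b), (c), (d), (f)

(a) Not entailed — the passage has Felix noticing the bucket, not John.
(b) Entailed — this follows by dropping conjuncts from the noticing event's description.
(c) Entailed — this follows by dropping conjuncts from the noticing event's description.
(d) Entailed — this follows by dropping conjuncts from the noticing event's description.
(e) Not entailed — 'quickly' adds information not in the original event.
(f) Entailed — every conjunct here is already in the original noticing event.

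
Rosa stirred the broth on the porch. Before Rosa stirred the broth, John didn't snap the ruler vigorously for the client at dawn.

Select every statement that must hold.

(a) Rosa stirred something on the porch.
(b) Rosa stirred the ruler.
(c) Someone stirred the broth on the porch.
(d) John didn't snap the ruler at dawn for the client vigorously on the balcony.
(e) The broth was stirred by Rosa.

(a) Entailed — the original entails any weakening of itself; this just generalizes the patient.
(b) Not entailed — Rosa stirred the broth, not the ruler; the ruler belongs to the snapping event.
(c) Entailed — this follows by dropping conjuncts from the stirring event's description.
(d) Entailed — under negation, adding a further restriction is entailed: if no such snapping event occurred, none occurred on the balcony either.
(e) Entailed — dropping 'on the porch' leaves a sub-description the original still satisfies.

(a), (c), (d), (e)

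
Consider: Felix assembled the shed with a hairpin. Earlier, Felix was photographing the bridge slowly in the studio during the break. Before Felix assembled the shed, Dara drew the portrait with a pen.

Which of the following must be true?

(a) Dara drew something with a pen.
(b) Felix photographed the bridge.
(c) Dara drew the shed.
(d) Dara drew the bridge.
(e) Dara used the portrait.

(a)

(a) Entailed — this follows by dropping conjuncts from the drawing event's description.
(b) Not entailed — 'was photographing' is progressive on an accomplishment; it does not entail the completed 'photographed'.
(c) Not entailed — Dara drew the portrait, not the shed; the shed belongs to the assembling event.
(d) Not entailed — Dara drew the portrait, not the bridge; the bridge belongs to the photographing event.
(e) Not entailed — the portrait is the patient, not an instrument — Dara used a pen.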